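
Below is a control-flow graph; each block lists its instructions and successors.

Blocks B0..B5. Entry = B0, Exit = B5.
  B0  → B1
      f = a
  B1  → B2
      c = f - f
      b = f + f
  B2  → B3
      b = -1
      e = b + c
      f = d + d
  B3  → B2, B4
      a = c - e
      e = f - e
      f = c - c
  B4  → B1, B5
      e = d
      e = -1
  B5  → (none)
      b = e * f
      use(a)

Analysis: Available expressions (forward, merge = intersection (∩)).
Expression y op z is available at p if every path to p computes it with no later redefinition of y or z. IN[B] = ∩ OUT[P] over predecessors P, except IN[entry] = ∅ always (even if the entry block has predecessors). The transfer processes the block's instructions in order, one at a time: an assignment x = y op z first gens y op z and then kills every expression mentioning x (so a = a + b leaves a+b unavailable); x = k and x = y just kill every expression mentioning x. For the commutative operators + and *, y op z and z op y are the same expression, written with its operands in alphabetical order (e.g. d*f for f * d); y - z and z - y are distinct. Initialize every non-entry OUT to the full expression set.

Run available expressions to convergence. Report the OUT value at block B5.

Converged values:
  B0:  IN={}  OUT={}
  B1:  IN={}  OUT={f+f, f-f}
  B2:  IN={}  OUT={b+c, d+d}
  B3:  IN={b+c, d+d}  OUT={b+c, c-c, d+d}
  B4:  IN={b+c, c-c, d+d}  OUT={b+c, c-c, d+d}
  B5:  IN={b+c, c-c, d+d}  OUT={c-c, d+d, e*f}

Merge at B5: IN[B5] = OUT[B4] = {b+c, c-c, d+d}
Applying B5's transfer function to that IN value gives OUT[B5] (row B5 above).

Answer: {c-c, d+d, e*f}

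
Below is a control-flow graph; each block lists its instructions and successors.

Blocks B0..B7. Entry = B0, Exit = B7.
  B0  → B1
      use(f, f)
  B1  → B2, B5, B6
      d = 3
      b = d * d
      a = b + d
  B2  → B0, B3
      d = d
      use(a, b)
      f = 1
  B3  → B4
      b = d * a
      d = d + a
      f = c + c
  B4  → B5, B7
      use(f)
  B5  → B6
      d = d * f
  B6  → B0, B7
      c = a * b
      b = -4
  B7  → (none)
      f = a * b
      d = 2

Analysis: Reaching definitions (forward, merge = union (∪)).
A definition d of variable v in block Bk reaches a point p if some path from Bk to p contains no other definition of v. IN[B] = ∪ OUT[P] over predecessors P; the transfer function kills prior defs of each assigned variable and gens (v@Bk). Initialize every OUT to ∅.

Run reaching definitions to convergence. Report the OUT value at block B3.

Answer: {a@B1, b@B3, c@B6, d@B3, f@B3}

Working:
Converged values:
  B0:  IN={a@B1, b@B1, b@B6, c@B6, d@B1, d@B2, d@B5, f@B2, f@B3}  OUT={a@B1, b@B1, b@B6, c@B6, d@B1, d@B2, d@B5, f@B2, f@B3}
  B1:  IN={a@B1, b@B1, b@B6, c@B6, d@B1, d@B2, d@B5, f@B2, f@B3}  OUT={a@B1, b@B1, c@B6, d@B1, f@B2, f@B3}
  B2:  IN={a@B1, b@B1, c@B6, d@B1, f@B2, f@B3}  OUT={a@B1, b@B1, c@B6, d@B2, f@B2}
  B3:  IN={a@B1, b@B1, c@B6, d@B2, f@B2}  OUT={a@B1, b@B3, c@B6, d@B3, f@B3}
  B4:  IN={a@B1, b@B3, c@B6, d@B3, f@B3}  OUT={a@B1, b@B3, c@B6, d@B3, f@B3}
  B5:  IN={a@B1, b@B1, b@B3, c@B6, d@B1, d@B3, f@B2, f@B3}  OUT={a@B1, b@B1, b@B3, c@B6, d@B5, f@B2, f@B3}
  B6:  IN={a@B1, b@B1, b@B3, c@B6, d@B1, d@B5, f@B2, f@B3}  OUT={a@B1, b@B6, c@B6, d@B1, d@B5, f@B2, f@B3}
  B7:  IN={a@B1, b@B3, b@B6, c@B6, d@B1, d@B3, d@B5, f@B2, f@B3}  OUT={a@B1, b@B3, b@B6, c@B6, d@B7, f@B7}

Merge at B3: IN[B3] = OUT[B2] = {a@B1, b@B1, c@B6, d@B2, f@B2}
Applying B3's transfer function to that IN value gives OUT[B3] (row B3 above).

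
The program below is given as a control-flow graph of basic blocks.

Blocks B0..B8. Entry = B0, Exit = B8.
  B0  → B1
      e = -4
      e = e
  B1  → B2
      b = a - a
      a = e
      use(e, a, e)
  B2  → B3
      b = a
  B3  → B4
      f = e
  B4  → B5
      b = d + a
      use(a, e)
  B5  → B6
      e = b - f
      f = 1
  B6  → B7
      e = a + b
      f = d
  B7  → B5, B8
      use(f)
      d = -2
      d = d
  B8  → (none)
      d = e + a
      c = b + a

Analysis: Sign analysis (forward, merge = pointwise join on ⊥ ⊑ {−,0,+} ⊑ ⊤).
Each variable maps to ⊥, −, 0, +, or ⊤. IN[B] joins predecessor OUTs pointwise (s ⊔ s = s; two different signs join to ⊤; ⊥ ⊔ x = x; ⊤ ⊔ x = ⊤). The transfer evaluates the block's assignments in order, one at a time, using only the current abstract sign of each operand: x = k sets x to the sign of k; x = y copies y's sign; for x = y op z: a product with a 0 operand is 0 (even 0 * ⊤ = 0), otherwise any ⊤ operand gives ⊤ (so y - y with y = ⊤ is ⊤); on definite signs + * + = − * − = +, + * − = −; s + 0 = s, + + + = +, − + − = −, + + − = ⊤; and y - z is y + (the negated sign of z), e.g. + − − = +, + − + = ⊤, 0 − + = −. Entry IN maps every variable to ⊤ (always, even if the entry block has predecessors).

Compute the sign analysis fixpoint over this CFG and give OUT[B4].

Answer: {a: -, b: ⊤, c: ⊤, d: ⊤, e: -, f: -}

Derivation:
Per-block solution:
  B0:  IN=(all ⊤)  OUT={e:-; rest ⊤}
  B1:  IN={e:-; rest ⊤}  OUT={a:-, e:-; rest ⊤}
  B2:  IN={a:-, e:-; rest ⊤}  OUT={a:-, b:-, e:-; rest ⊤}
  B3:  IN={a:-, b:-, e:-; rest ⊤}  OUT={a:-, b:-, e:-, f:-; rest ⊤}
  B4:  IN={a:-, b:-, e:-, f:-; rest ⊤}  OUT={a:-, e:-, f:-; rest ⊤}
  B5:  IN={a:-; rest ⊤}  OUT={a:-, f:+; rest ⊤}
  B6:  IN={a:-, f:+; rest ⊤}  OUT={a:-; rest ⊤}
  B7:  IN={a:-; rest ⊤}  OUT={a:-, d:-; rest ⊤}
  B8:  IN={a:-, d:-; rest ⊤}  OUT={a:-; rest ⊤}

Merge at B4: IN[B4] = OUT[B3] = {a: -, b: -, c: ⊤, d: ⊤, e: -, f: -}
Applying B4's transfer function to that IN value gives OUT[B4] (row B4 above).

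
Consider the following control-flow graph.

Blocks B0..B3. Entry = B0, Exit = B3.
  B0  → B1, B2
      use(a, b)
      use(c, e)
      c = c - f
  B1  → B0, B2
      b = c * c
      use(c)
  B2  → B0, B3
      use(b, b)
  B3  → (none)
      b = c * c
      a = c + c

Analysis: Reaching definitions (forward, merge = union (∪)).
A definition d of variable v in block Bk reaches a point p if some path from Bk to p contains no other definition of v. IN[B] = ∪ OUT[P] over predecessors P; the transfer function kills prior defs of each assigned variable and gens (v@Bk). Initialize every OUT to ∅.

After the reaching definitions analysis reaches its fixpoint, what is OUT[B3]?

Fixpoint table:
  B0: | IN={b@B1, c@B0} | OUT={b@B1, c@B0}
  B1: | IN={b@B1, c@B0} | OUT={b@B1, c@B0}
  B2: | IN={b@B1, c@B0} | OUT={b@B1, c@B0}
  B3: | IN={b@B1, c@B0} | OUT={a@B3, b@B3, c@B0}

Merge at B3: IN[B3] = OUT[B2] = {b@B1, c@B0}
Applying B3's transfer function to that IN value gives OUT[B3] (row B3 above).

Answer: {a@B3, b@B3, c@B0}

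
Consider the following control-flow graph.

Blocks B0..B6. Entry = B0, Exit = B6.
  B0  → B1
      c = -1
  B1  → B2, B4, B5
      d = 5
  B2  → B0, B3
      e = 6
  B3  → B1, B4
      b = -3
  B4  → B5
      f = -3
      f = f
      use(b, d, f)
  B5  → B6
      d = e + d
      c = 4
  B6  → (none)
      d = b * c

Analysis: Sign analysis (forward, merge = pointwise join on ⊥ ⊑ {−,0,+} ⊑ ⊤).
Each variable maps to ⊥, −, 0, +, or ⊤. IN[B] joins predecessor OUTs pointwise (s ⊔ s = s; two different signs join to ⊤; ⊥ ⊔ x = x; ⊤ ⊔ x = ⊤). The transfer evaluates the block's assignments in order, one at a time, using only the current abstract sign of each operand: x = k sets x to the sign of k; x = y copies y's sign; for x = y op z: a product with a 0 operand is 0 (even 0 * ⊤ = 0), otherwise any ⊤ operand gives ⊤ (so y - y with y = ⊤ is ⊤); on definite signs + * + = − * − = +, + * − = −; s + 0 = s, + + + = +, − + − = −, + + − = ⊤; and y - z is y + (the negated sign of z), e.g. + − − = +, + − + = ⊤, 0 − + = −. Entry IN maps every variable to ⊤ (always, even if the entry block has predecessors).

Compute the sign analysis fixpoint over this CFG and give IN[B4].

Answer: {a: ⊤, b: ⊤, c: -, d: +, e: ⊤, f: ⊤}

Derivation:
Fixpoint table:
  B0:  IN=(all ⊤)  OUT={c:-; rest ⊤}
  B1:  IN={c:-; rest ⊤}  OUT={c:-, d:+; rest ⊤}
  B2:  IN={c:-, d:+; rest ⊤}  OUT={c:-, d:+, e:+; rest ⊤}
  B3:  IN={c:-, d:+, e:+; rest ⊤}  OUT={b:-, c:-, d:+, e:+; rest ⊤}
  B4:  IN={c:-, d:+; rest ⊤}  OUT={c:-, d:+, f:-; rest ⊤}
  B5:  IN={c:-, d:+; rest ⊤}  OUT={c:+; rest ⊤}
  B6:  IN={c:+; rest ⊤}  OUT={c:+; rest ⊤}

Merge at B4: IN[B4] = OUT[B1] ⊔ OUT[B3] = {a: ⊤, b: ⊤, c: -, d: +, e: ⊤, f: ⊤}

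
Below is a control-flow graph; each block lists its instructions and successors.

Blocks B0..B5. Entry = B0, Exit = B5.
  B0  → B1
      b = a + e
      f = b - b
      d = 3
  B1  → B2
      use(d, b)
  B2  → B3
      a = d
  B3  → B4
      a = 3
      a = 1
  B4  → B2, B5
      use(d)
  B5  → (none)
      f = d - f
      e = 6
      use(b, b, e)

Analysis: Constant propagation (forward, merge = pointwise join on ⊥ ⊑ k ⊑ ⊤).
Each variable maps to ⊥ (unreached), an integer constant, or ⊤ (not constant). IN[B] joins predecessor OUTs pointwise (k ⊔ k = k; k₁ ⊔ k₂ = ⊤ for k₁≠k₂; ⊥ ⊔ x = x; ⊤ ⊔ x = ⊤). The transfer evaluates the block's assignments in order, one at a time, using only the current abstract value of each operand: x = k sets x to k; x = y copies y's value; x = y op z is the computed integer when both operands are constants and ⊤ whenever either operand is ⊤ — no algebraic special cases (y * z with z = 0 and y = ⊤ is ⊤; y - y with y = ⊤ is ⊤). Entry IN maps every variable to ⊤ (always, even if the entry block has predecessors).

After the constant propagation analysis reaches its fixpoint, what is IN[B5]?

Converged values:
  B0:   IN=(all ⊤)   OUT={d:3; rest ⊤}
  B1:   IN={d:3; rest ⊤}   OUT={d:3; rest ⊤}
  B2:   IN={d:3; rest ⊤}   OUT={a:3, d:3; rest ⊤}
  B3:   IN={a:3, d:3; rest ⊤}   OUT={a:1, d:3; rest ⊤}
  B4:   IN={a:1, d:3; rest ⊤}   OUT={a:1, d:3; rest ⊤}
  B5:   IN={a:1, d:3; rest ⊤}   OUT={a:1, d:3, e:6; rest ⊤}

Merge at B5: IN[B5] = OUT[B4] = {a: 1, b: ⊤, c: ⊤, d: 3, e: ⊤, f: ⊤}

Answer: {a: 1, b: ⊤, c: ⊤, d: 3, e: ⊤, f: ⊤}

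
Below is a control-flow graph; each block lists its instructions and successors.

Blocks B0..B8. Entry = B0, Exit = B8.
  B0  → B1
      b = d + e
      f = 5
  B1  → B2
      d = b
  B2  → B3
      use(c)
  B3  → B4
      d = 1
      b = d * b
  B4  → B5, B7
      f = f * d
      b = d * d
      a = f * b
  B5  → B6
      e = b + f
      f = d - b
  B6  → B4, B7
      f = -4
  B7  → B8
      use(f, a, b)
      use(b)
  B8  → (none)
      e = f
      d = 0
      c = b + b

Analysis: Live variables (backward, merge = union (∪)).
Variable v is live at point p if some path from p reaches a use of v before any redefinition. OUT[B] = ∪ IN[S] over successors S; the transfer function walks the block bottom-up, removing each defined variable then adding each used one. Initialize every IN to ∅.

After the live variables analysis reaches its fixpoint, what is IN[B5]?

Answer: {a, b, d, f}

Trace:
Per-block solution:
  B0:   IN={c, d, e}   OUT={b, c, f}
  B1:   IN={b, c, f}   OUT={b, c, f}
  B2:   IN={b, c, f}   OUT={b, f}
  B3:   IN={b, f}   OUT={d, f}
  B4:   IN={d, f}   OUT={a, b, d, f}
  B5:   IN={a, b, d, f}   OUT={a, b, d}
  B6:   IN={a, b, d}   OUT={a, b, d, f}
  B7:   IN={a, b, f}   OUT={b, f}
  B8:   IN={b, f}   OUT={}

Merge at B5: OUT[B5] = IN[B6] = {a, b, d}
Applying B5's transfer function to that OUT value gives IN[B5] (row B5 above).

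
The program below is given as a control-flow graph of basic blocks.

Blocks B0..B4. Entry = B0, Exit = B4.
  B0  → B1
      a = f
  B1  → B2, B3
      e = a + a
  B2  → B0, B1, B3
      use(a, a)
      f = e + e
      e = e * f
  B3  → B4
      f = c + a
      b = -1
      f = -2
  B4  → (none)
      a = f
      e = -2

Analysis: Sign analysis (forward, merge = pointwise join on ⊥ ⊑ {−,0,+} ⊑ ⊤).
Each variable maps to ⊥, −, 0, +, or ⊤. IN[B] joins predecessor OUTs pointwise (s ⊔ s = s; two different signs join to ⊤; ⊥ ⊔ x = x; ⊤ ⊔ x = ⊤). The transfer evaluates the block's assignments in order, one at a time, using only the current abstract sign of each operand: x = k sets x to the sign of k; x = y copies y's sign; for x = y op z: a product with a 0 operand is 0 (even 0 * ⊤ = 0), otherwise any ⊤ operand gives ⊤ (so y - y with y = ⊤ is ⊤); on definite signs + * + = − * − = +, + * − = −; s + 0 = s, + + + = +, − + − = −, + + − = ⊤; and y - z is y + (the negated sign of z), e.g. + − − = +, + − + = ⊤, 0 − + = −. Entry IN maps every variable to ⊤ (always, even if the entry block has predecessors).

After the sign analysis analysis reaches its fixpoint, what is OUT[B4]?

Converged values:
  B0:   IN=(all ⊤)   OUT=(all ⊤)
  B1:   IN=(all ⊤)   OUT=(all ⊤)
  B2:   IN=(all ⊤)   OUT=(all ⊤)
  B3:   IN=(all ⊤)   OUT={b:-, f:-; rest ⊤}
  B4:   IN={b:-, f:-; rest ⊤}   OUT={a:-, b:-, e:-, f:-; rest ⊤}

Merge at B4: IN[B4] = OUT[B3] = {a: ⊤, b: -, c: ⊤, d: ⊤, e: ⊤, f: -}
Applying B4's transfer function to that IN value gives OUT[B4] (row B4 above).

Answer: {a: -, b: -, c: ⊤, d: ⊤, e: -, f: -}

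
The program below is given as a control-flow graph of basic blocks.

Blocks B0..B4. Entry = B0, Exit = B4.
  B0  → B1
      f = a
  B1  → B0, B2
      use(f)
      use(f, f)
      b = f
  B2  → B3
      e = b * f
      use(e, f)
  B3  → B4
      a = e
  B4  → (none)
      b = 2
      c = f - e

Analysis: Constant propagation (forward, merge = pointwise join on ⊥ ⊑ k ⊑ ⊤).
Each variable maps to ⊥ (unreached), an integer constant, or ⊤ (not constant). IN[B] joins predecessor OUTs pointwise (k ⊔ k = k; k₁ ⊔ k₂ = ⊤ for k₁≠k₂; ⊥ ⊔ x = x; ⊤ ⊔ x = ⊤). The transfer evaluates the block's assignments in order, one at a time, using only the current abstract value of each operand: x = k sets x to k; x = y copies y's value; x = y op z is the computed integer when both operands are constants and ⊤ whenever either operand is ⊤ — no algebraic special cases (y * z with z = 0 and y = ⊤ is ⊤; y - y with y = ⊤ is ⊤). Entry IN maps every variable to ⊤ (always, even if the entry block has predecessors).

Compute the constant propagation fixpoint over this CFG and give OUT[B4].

Fixpoint table:
  B0:  IN=(all ⊤)  OUT=(all ⊤)
  B1:  IN=(all ⊤)  OUT=(all ⊤)
  B2:  IN=(all ⊤)  OUT=(all ⊤)
  B3:  IN=(all ⊤)  OUT=(all ⊤)
  B4:  IN=(all ⊤)  OUT={b:2; rest ⊤}

Merge at B4: IN[B4] = OUT[B3] = {a: ⊤, b: ⊤, c: ⊤, d: ⊤, e: ⊤, f: ⊤}
Applying B4's transfer function to that IN value gives OUT[B4] (row B4 above).

Answer: {a: ⊤, b: 2, c: ⊤, d: ⊤, e: ⊤, f: ⊤}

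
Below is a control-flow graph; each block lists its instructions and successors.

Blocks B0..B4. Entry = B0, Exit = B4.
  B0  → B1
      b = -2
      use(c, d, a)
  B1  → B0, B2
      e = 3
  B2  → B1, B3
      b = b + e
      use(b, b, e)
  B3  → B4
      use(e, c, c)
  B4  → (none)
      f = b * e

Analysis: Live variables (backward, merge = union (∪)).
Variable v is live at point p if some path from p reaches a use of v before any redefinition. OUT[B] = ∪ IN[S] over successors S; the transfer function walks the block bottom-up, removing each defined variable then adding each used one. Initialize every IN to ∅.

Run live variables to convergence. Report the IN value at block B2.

Answer: {a, b, c, d, e}

Working:
Fixpoint table:
  B0:   IN={a, c, d}   OUT={a, b, c, d}
  B1:   IN={a, b, c, d}   OUT={a, b, c, d, e}
  B2:   IN={a, b, c, d, e}   OUT={a, b, c, d, e}
  B3:   IN={b, c, e}   OUT={b, e}
  B4:   IN={b, e}   OUT={}

Merge at B2: OUT[B2] = IN[B1] ⊔ IN[B3] = {a, b, c, d, e}
Applying B2's transfer function to that OUT value gives IN[B2] (row B2 above).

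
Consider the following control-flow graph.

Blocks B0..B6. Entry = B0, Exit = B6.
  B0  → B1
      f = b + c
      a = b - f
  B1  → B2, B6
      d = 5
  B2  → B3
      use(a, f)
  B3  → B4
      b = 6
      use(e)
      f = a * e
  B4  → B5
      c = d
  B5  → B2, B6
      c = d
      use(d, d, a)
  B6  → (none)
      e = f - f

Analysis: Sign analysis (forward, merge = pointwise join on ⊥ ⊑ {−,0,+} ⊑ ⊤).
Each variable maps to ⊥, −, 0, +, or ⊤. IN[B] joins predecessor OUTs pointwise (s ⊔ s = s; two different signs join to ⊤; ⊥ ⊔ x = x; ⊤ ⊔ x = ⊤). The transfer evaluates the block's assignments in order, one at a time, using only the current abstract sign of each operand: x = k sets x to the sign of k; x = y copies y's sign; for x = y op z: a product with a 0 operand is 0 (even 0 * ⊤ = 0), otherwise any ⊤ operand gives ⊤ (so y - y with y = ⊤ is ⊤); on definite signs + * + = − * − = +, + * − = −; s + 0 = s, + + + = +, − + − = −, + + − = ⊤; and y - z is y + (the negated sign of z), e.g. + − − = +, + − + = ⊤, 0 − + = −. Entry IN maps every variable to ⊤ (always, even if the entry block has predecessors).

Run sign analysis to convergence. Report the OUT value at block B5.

Per-block solution:
  B0:  IN=(all ⊤)  OUT=(all ⊤)
  B1:  IN=(all ⊤)  OUT={d:+; rest ⊤}
  B2:  IN={d:+; rest ⊤}  OUT={d:+; rest ⊤}
  B3:  IN={d:+; rest ⊤}  OUT={b:+, d:+; rest ⊤}
  B4:  IN={b:+, d:+; rest ⊤}  OUT={b:+, c:+, d:+; rest ⊤}
  B5:  IN={b:+, c:+, d:+; rest ⊤}  OUT={b:+, c:+, d:+; rest ⊤}
  B6:  IN={d:+; rest ⊤}  OUT={d:+; rest ⊤}

Merge at B5: IN[B5] = OUT[B4] = {a: ⊤, b: +, c: +, d: +, e: ⊤, f: ⊤}
Applying B5's transfer function to that IN value gives OUT[B5] (row B5 above).

Answer: {a: ⊤, b: +, c: +, d: +, e: ⊤, f: ⊤}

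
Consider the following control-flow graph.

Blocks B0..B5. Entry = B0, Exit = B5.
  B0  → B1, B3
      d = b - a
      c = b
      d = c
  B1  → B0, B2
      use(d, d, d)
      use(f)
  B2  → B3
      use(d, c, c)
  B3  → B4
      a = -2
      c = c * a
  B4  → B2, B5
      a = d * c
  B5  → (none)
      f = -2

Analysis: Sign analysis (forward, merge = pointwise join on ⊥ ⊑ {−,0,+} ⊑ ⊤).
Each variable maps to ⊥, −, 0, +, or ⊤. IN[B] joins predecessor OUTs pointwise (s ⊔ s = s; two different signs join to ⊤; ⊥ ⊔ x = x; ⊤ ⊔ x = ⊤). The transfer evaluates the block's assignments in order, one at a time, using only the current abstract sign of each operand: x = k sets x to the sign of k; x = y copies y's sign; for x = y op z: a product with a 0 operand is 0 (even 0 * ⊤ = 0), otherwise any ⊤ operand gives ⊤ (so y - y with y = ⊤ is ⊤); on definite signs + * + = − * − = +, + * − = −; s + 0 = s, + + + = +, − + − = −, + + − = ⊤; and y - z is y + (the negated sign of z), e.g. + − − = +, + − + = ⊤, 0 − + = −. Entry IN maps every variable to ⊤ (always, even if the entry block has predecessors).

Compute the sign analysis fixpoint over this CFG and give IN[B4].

Converged values:
  B0:   IN=(all ⊤)   OUT=(all ⊤)
  B1:   IN=(all ⊤)   OUT=(all ⊤)
  B2:   IN=(all ⊤)   OUT=(all ⊤)
  B3:   IN=(all ⊤)   OUT={a:-; rest ⊤}
  B4:   IN={a:-; rest ⊤}   OUT=(all ⊤)
  B5:   IN=(all ⊤)   OUT={f:-; rest ⊤}

Merge at B4: IN[B4] = OUT[B3] = {a: -, b: ⊤, c: ⊤, d: ⊤, e: ⊤, f: ⊤}

Answer: {a: -, b: ⊤, c: ⊤, d: ⊤, e: ⊤, f: ⊤}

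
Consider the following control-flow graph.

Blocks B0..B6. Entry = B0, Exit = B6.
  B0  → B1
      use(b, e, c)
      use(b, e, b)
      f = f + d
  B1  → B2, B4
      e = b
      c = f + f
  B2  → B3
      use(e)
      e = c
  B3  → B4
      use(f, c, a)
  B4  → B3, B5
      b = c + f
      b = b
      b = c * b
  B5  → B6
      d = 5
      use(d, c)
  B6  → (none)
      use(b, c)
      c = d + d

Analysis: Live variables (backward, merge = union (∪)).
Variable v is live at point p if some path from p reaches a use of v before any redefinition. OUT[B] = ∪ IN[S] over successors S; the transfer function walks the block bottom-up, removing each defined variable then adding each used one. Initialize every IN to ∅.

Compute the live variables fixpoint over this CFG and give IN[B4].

Per-block solution:
  B0:   IN={a, b, c, d, e, f}   OUT={a, b, f}
  B1:   IN={a, b, f}   OUT={a, c, e, f}
  B2:   IN={a, c, e, f}   OUT={a, c, f}
  B3:   IN={a, c, f}   OUT={a, c, f}
  B4:   IN={a, c, f}   OUT={a, b, c, f}
  B5:   IN={b, c}   OUT={b, c, d}
  B6:   IN={b, c, d}   OUT={}

Merge at B4: OUT[B4] = IN[B3] ⊔ IN[B5] = {a, b, c, f}
Applying B4's transfer function to that OUT value gives IN[B4] (row B4 above).

Answer: {a, c, f}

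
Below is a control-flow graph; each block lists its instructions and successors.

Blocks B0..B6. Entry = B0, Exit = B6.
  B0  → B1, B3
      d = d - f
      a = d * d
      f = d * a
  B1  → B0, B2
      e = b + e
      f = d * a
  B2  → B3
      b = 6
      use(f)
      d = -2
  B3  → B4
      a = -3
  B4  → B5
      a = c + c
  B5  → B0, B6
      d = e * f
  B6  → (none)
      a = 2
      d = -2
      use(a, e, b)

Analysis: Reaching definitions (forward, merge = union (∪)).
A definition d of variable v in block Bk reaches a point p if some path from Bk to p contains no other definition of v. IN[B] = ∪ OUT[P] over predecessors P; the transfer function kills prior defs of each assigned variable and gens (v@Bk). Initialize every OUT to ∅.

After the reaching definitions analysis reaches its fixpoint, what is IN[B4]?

Fixpoint table:
  B0:  IN={a@B0, a@B4, b@B2, d@B0, d@B5, e@B1, f@B0, f@B1}  OUT={a@B0, b@B2, d@B0, e@B1, f@B0}
  B1:  IN={a@B0, b@B2, d@B0, e@B1, f@B0}  OUT={a@B0, b@B2, d@B0, e@B1, f@B1}
  B2:  IN={a@B0, b@B2, d@B0, e@B1, f@B1}  OUT={a@B0, b@B2, d@B2, e@B1, f@B1}
  B3:  IN={a@B0, b@B2, d@B0, d@B2, e@B1, f@B0, f@B1}  OUT={a@B3, b@B2, d@B0, d@B2, e@B1, f@B0, f@B1}
  B4:  IN={a@B3, b@B2, d@B0, d@B2, e@B1, f@B0, f@B1}  OUT={a@B4, b@B2, d@B0, d@B2, e@B1, f@B0, f@B1}
  B5:  IN={a@B4, b@B2, d@B0, d@B2, e@B1, f@B0, f@B1}  OUT={a@B4, b@B2, d@B5, e@B1, f@B0, f@B1}
  B6:  IN={a@B4, b@B2, d@B5, e@B1, f@B0, f@B1}  OUT={a@B6, b@B2, d@B6, e@B1, f@B0, f@B1}

Merge at B4: IN[B4] = OUT[B3] = {a@B3, b@B2, d@B0, d@B2, e@B1, f@B0, f@B1}

Answer: {a@B3, b@B2, d@B0, d@B2, e@B1, f@B0, f@B1}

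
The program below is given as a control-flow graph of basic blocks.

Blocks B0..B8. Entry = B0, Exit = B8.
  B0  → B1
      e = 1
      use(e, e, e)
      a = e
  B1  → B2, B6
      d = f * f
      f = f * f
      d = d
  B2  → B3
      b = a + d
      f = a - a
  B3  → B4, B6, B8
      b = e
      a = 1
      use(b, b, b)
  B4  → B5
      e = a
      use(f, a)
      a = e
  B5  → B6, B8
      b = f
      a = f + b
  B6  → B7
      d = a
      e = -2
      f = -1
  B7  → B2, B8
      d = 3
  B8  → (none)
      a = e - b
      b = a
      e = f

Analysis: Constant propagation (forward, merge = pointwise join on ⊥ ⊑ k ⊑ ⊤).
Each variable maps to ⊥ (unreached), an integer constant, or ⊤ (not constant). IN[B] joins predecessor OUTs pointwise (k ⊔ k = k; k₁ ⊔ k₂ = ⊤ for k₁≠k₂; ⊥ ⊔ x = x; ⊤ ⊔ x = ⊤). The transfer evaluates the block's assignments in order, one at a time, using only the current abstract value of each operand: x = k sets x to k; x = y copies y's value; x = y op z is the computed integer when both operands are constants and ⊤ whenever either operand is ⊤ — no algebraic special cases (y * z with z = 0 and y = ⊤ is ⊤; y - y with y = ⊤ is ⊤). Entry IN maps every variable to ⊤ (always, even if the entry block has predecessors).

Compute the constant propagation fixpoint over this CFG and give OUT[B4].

Per-block solution:
  B0: | IN=(all ⊤) | OUT={a:1, e:1; rest ⊤}
  B1: | IN={a:1, e:1; rest ⊤} | OUT={a:1, e:1; rest ⊤}
  B2: | IN=(all ⊤) | OUT=(all ⊤)
  B3: | IN=(all ⊤) | OUT={a:1; rest ⊤}
  B4: | IN={a:1; rest ⊤} | OUT={a:1, e:1; rest ⊤}
  B5: | IN={a:1, e:1; rest ⊤} | OUT={e:1; rest ⊤}
  B6: | IN=(all ⊤) | OUT={e:-2, f:-1; rest ⊤}
  B7: | IN={e:-2, f:-1; rest ⊤} | OUT={d:3, e:-2, f:-1; rest ⊤}
  B8: | IN=(all ⊤) | OUT=(all ⊤)

Merge at B4: IN[B4] = OUT[B3] = {a: 1, b: ⊤, c: ⊤, d: ⊤, e: ⊤, f: ⊤}
Applying B4's transfer function to that IN value gives OUT[B4] (row B4 above).

Answer: {a: 1, b: ⊤, c: ⊤, d: ⊤, e: 1, f: ⊤}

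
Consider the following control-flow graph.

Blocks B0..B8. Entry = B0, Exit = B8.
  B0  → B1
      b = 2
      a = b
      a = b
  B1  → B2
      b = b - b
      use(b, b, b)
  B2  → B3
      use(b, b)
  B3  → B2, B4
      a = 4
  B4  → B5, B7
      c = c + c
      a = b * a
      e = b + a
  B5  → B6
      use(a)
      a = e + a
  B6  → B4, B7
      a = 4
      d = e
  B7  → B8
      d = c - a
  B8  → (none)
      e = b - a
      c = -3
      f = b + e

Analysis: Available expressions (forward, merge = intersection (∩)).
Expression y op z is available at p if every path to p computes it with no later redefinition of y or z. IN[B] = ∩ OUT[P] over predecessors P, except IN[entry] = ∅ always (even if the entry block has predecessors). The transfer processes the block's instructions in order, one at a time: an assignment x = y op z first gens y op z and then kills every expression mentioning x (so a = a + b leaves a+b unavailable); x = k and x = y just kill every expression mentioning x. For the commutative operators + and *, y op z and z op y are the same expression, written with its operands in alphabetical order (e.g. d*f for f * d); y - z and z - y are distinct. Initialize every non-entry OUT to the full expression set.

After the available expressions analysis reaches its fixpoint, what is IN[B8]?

Fixpoint table:
  B0:   IN={}   OUT={}
  B1:   IN={}   OUT={}
  B2:   IN={}   OUT={}
  B3:   IN={}   OUT={}
  B4:   IN={}   OUT={a+b}
  B5:   IN={a+b}   OUT={}
  B6:   IN={}   OUT={}
  B7:   IN={}   OUT={c-a}
  B8:   IN={c-a}   OUT={b+e, b-a}

Merge at B8: IN[B8] = OUT[B7] = {c-a}

Answer: {c-a}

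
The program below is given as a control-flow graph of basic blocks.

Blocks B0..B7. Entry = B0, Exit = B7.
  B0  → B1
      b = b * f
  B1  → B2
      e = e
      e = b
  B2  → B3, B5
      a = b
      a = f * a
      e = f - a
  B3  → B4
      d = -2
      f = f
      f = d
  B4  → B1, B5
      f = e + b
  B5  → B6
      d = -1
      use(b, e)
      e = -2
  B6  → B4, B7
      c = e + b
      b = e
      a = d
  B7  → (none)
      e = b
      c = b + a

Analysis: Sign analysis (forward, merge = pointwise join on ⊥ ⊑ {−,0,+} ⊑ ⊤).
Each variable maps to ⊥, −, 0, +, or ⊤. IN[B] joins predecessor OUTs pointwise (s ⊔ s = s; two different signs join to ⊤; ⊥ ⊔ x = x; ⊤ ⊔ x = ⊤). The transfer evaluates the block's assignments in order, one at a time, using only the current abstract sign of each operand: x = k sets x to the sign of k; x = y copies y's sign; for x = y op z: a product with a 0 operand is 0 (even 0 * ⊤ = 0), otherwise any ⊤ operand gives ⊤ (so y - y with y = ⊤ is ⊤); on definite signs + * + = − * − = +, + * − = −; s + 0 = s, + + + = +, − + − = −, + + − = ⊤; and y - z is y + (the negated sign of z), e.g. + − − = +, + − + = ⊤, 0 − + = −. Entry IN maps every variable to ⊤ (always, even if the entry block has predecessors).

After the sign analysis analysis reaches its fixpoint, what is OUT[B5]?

Answer: {a: ⊤, b: ⊤, c: ⊤, d: -, e: -, f: ⊤}

Trace:
Fixpoint table:
  B0:   IN=(all ⊤)   OUT=(all ⊤)
  B1:   IN=(all ⊤)   OUT=(all ⊤)
  B2:   IN=(all ⊤)   OUT=(all ⊤)
  B3:   IN=(all ⊤)   OUT={d:-, f:-; rest ⊤}
  B4:   IN={d:-; rest ⊤}   OUT={d:-; rest ⊤}
  B5:   IN=(all ⊤)   OUT={d:-, e:-; rest ⊤}
  B6:   IN={d:-, e:-; rest ⊤}   OUT={a:-, b:-, d:-, e:-; rest ⊤}
  B7:   IN={a:-, b:-, d:-, e:-; rest ⊤}   OUT={a:-, b:-, c:-, d:-, e:-; rest ⊤}

Merge at B5: IN[B5] = OUT[B2] ⊔ OUT[B4] = {a: ⊤, b: ⊤, c: ⊤, d: ⊤, e: ⊤, f: ⊤}
Applying B5's transfer function to that IN value gives OUT[B5] (row B5 above).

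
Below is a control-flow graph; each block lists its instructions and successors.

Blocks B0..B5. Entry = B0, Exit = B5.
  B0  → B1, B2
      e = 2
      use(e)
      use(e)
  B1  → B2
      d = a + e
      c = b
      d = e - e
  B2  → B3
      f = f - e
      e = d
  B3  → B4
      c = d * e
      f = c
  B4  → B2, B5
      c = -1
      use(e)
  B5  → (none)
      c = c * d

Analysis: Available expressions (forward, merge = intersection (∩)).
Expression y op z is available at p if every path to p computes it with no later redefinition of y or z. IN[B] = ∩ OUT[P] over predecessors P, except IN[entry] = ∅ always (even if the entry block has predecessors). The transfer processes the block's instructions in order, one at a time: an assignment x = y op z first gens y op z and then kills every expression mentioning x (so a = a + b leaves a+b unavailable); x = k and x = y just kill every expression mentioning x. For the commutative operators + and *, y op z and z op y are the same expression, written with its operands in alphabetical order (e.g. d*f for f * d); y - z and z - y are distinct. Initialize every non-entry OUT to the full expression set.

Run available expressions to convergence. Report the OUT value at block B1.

Converged values:
  B0: | IN={} | OUT={}
  B1: | IN={} | OUT={a+e, e-e}
  B2: | IN={} | OUT={}
  B3: | IN={} | OUT={d*e}
  B4: | IN={d*e} | OUT={d*e}
  B5: | IN={d*e} | OUT={d*e}

Merge at B1: IN[B1] = OUT[B0] = {}
Applying B1's transfer function to that IN value gives OUT[B1] (row B1 above).

Answer: {a+e, e-e}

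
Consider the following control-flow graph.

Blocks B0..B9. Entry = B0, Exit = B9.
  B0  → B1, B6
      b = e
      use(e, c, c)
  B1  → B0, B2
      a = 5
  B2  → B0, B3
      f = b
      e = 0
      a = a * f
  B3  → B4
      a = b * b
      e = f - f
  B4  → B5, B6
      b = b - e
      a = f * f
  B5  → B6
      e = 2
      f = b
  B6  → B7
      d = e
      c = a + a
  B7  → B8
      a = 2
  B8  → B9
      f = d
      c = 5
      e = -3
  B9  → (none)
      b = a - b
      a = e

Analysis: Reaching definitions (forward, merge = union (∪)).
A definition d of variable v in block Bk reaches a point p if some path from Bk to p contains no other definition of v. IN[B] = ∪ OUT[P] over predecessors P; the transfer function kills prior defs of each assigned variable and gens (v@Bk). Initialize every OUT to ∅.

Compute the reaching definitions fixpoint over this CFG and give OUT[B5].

Answer: {a@B4, b@B4, e@B5, f@B5}

Trace:
Fixpoint table:
  B0: | IN={a@B1, a@B2, b@B0, e@B2, f@B2} | OUT={a@B1, a@B2, b@B0, e@B2, f@B2}
  B1: | IN={a@B1, a@B2, b@B0, e@B2, f@B2} | OUT={a@B1, b@B0, e@B2, f@B2}
  B2: | IN={a@B1, b@B0, e@B2, f@B2} | OUT={a@B2, b@B0, e@B2, f@B2}
  B3: | IN={a@B2, b@B0, e@B2, f@B2} | OUT={a@B3, b@B0, e@B3, f@B2}
  B4: | IN={a@B3, b@B0, e@B3, f@B2} | OUT={a@B4, b@B4, e@B3, f@B2}
  B5: | IN={a@B4, b@B4, e@B3, f@B2} | OUT={a@B4, b@B4, e@B5, f@B5}
  B6: | IN={a@B1, a@B2, a@B4, b@B0, b@B4, e@B2, e@B3, e@B5, f@B2, f@B5} | OUT={a@B1, a@B2, a@B4, b@B0, b@B4, c@B6, d@B6, e@B2, e@B3, e@B5, f@B2, f@B5}
  B7: | IN={a@B1, a@B2, a@B4, b@B0, b@B4, c@B6, d@B6, e@B2, e@B3, e@B5, f@B2, f@B5} | OUT={a@B7, b@B0, b@B4, c@B6, d@B6, e@B2, e@B3, e@B5, f@B2, f@B5}
  B8: | IN={a@B7, b@B0, b@B4, c@B6, d@B6, e@B2, e@B3, e@B5, f@B2, f@B5} | OUT={a@B7, b@B0, b@B4, c@B8, d@B6, e@B8, f@B8}
  B9: | IN={a@B7, b@B0, b@B4, c@B8, d@B6, e@B8, f@B8} | OUT={a@B9, b@B9, c@B8, d@B6, e@B8, f@B8}

Merge at B5: IN[B5] = OUT[B4] = {a@B4, b@B4, e@B3, f@B2}
Applying B5's transfer function to that IN value gives OUT[B5] (row B5 above).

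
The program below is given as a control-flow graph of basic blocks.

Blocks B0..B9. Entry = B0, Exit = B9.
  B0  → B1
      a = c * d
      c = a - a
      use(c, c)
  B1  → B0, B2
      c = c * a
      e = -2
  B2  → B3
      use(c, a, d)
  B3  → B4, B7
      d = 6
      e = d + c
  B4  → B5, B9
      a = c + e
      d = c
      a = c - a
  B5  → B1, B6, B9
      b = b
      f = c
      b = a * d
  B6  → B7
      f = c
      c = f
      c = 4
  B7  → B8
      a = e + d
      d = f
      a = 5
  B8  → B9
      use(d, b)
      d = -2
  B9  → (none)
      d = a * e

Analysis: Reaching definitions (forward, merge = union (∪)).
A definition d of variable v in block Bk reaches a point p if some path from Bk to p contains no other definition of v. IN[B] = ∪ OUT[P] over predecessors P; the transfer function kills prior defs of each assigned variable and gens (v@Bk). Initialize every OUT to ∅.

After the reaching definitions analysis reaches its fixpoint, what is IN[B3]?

Per-block solution:
  B0: | IN={a@B0, a@B4, b@B5, c@B1, d@B4, e@B1, f@B5} | OUT={a@B0, b@B5, c@B0, d@B4, e@B1, f@B5}
  B1: | IN={a@B0, a@B4, b@B5, c@B0, c@B1, d@B4, e@B1, e@B3, f@B5} | OUT={a@B0, a@B4, b@B5, c@B1, d@B4, e@B1, f@B5}
  B2: | IN={a@B0, a@B4, b@B5, c@B1, d@B4, e@B1, f@B5} | OUT={a@B0, a@B4, b@B5, c@B1, d@B4, e@B1, f@B5}
  B3: | IN={a@B0, a@B4, b@B5, c@B1, d@B4, e@B1, f@B5} | OUT={a@B0, a@B4, b@B5, c@B1, d@B3, e@B3, f@B5}
  B4: | IN={a@B0, a@B4, b@B5, c@B1, d@B3, e@B3, f@B5} | OUT={a@B4, b@B5, c@B1, d@B4, e@B3, f@B5}
  B5: | IN={a@B4, b@B5, c@B1, d@B4, e@B3, f@B5} | OUT={a@B4, b@B5, c@B1, d@B4, e@B3, f@B5}
  B6: | IN={a@B4, b@B5, c@B1, d@B4, e@B3, f@B5} | OUT={a@B4, b@B5, c@B6, d@B4, e@B3, f@B6}
  B7: | IN={a@B0, a@B4, b@B5, c@B1, c@B6, d@B3, d@B4, e@B3, f@B5, f@B6} | OUT={a@B7, b@B5, c@B1, c@B6, d@B7, e@B3, f@B5, f@B6}
  B8: | IN={a@B7, b@B5, c@B1, c@B6, d@B7, e@B3, f@B5, f@B6} | OUT={a@B7, b@B5, c@B1, c@B6, d@B8, e@B3, f@B5, f@B6}
  B9: | IN={a@B4, a@B7, b@B5, c@B1, c@B6, d@B4, d@B8, e@B3, f@B5, f@B6} | OUT={a@B4, a@B7, b@B5, c@B1, c@B6, d@B9, e@B3, f@B5, f@B6}

Merge at B3: IN[B3] = OUT[B2] = {a@B0, a@B4, b@B5, c@B1, d@B4, e@B1, f@B5}

Answer: {a@B0, a@B4, b@B5, c@B1, d@B4, e@B1, f@B5}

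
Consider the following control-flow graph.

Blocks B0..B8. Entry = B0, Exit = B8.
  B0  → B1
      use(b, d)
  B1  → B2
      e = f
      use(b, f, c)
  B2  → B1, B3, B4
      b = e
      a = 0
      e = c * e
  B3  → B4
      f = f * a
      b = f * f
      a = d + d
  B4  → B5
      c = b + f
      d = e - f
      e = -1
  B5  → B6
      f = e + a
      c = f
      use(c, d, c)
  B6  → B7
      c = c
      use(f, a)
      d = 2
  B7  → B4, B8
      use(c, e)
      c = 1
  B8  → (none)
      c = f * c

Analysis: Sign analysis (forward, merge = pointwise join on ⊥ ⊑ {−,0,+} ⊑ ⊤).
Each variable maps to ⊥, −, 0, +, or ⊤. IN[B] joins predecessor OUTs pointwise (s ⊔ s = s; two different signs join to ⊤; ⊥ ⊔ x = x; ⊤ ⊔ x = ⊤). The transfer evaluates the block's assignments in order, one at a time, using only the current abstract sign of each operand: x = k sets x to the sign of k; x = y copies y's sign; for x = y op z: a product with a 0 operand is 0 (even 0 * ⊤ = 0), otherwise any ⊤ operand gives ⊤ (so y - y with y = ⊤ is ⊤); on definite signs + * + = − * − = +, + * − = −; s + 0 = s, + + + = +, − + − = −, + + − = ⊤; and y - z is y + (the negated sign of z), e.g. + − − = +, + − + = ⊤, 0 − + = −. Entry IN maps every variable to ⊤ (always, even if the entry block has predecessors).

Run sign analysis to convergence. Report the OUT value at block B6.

Converged values:
  B0:   IN=(all ⊤)   OUT=(all ⊤)
  B1:   IN=(all ⊤)   OUT=(all ⊤)
  B2:   IN=(all ⊤)   OUT={a:0; rest ⊤}
  B3:   IN={a:0; rest ⊤}   OUT={b:0, f:0; rest ⊤}
  B4:   IN=(all ⊤)   OUT={e:-; rest ⊤}
  B5:   IN={e:-; rest ⊤}   OUT={e:-; rest ⊤}
  B6:   IN={e:-; rest ⊤}   OUT={d:+, e:-; rest ⊤}
  B7:   IN={d:+, e:-; rest ⊤}   OUT={c:+, d:+, e:-; rest ⊤}
  B8:   IN={c:+, d:+, e:-; rest ⊤}   OUT={d:+, e:-; rest ⊤}

Merge at B6: IN[B6] = OUT[B5] = {a: ⊤, b: ⊤, c: ⊤, d: ⊤, e: -, f: ⊤}
Applying B6's transfer function to that IN value gives OUT[B6] (row B6 above).

Answer: {a: ⊤, b: ⊤, c: ⊤, d: +, e: -, f: ⊤}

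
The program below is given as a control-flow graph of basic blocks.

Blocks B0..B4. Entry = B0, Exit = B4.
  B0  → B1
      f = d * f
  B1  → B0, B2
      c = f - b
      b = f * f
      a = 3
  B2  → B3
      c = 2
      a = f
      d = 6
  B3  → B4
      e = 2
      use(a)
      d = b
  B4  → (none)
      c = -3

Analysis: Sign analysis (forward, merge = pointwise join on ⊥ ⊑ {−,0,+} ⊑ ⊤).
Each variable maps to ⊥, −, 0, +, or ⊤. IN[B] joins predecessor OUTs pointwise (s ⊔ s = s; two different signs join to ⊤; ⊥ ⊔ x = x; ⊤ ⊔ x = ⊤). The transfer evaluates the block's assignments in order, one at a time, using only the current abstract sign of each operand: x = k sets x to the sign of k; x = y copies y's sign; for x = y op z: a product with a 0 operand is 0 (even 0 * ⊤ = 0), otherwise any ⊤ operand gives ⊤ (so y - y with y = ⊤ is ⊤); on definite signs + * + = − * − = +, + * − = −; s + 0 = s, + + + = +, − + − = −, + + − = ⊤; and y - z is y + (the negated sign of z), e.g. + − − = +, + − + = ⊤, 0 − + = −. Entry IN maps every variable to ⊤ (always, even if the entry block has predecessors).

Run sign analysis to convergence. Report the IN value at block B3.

Answer: {a: ⊤, b: ⊤, c: +, d: +, e: ⊤, f: ⊤}

Trace:
Fixpoint table:
  B0:  IN=(all ⊤)  OUT=(all ⊤)
  B1:  IN=(all ⊤)  OUT={a:+; rest ⊤}
  B2:  IN={a:+; rest ⊤}  OUT={c:+, d:+; rest ⊤}
  B3:  IN={c:+, d:+; rest ⊤}  OUT={c:+, e:+; rest ⊤}
  B4:  IN={c:+, e:+; rest ⊤}  OUT={c:-, e:+; rest ⊤}

Merge at B3: IN[B3] = OUT[B2] = {a: ⊤, b: ⊤, c: +, d: +, e: ⊤, f: ⊤}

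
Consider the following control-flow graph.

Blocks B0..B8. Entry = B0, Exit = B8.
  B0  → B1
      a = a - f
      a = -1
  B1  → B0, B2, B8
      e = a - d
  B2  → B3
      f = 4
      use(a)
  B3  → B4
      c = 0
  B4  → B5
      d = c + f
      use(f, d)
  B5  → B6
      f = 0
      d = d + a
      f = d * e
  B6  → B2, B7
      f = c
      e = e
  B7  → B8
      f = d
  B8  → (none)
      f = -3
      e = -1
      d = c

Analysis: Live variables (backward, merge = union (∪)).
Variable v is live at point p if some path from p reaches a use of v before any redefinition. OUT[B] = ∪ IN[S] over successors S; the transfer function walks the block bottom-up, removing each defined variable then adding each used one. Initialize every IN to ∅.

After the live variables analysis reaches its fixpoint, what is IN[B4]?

Answer: {a, c, e, f}

Trace:
Converged values:
  B0:   IN={a, c, d, f}   OUT={a, c, d, f}
  B1:   IN={a, c, d, f}   OUT={a, c, d, e, f}
  B2:   IN={a, e}   OUT={a, e, f}
  B3:   IN={a, e, f}   OUT={a, c, e, f}
  B4:   IN={a, c, e, f}   OUT={a, c, d, e}
  B5:   IN={a, c, d, e}   OUT={a, c, d, e}
  B6:   IN={a, c, d, e}   OUT={a, c, d, e}
  B7:   IN={c, d}   OUT={c}
  B8:   IN={c}   OUT={}

Merge at B4: OUT[B4] = IN[B5] = {a, c, d, e}
Applying B4's transfer function to that OUT value gives IN[B4] (row B4 above).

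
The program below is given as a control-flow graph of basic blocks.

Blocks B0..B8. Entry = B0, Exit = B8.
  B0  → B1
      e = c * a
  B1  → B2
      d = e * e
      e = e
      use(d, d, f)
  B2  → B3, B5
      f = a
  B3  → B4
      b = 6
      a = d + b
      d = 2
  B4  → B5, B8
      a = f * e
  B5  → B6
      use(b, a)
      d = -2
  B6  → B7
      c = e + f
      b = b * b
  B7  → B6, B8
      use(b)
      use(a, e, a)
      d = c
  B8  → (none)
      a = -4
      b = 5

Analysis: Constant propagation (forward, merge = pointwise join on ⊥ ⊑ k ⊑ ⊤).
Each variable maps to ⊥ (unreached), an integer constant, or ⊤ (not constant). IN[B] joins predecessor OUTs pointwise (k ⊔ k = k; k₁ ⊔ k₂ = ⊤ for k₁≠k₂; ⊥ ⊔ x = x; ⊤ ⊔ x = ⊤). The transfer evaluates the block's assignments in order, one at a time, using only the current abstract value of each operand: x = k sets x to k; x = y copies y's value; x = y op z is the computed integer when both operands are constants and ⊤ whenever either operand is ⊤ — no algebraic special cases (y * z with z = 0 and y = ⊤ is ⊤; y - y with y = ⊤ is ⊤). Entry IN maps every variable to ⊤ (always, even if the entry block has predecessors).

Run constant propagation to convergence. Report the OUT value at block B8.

Converged values:
  B0: | IN=(all ⊤) | OUT=(all ⊤)
  B1: | IN=(all ⊤) | OUT=(all ⊤)
  B2: | IN=(all ⊤) | OUT=(all ⊤)
  B3: | IN=(all ⊤) | OUT={b:6, d:2; rest ⊤}
  B4: | IN={b:6, d:2; rest ⊤} | OUT={b:6, d:2; rest ⊤}
  B5: | IN=(all ⊤) | OUT={d:-2; rest ⊤}
  B6: | IN=(all ⊤) | OUT=(all ⊤)
  B7: | IN=(all ⊤) | OUT=(all ⊤)
  B8: | IN=(all ⊤) | OUT={a:-4, b:5; rest ⊤}

Merge at B8: IN[B8] = OUT[B4] ⊔ OUT[B7] = {a: ⊤, b: ⊤, c: ⊤, d: ⊤, e: ⊤, f: ⊤}
Applying B8's transfer function to that IN value gives OUT[B8] (row B8 above).

Answer: {a: -4, b: 5, c: ⊤, d: ⊤, e: ⊤, f: ⊤}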